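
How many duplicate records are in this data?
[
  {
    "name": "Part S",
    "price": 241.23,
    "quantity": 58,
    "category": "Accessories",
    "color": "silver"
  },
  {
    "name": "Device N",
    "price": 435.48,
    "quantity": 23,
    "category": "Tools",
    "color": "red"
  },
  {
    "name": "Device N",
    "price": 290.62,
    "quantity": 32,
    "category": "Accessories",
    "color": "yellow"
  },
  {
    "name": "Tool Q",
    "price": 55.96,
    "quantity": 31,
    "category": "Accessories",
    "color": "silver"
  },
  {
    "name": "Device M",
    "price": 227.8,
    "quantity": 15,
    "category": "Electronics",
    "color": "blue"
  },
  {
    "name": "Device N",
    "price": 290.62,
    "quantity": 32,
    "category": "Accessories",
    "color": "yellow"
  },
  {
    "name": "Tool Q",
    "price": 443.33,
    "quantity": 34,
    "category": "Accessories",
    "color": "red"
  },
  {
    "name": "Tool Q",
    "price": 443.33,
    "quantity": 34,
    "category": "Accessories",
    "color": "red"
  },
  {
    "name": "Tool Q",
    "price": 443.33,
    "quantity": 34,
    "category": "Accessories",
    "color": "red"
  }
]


Checking 9 records for duplicates:

  Row 1: Part S ($241.23, qty 58)
  Row 2: Device N ($435.48, qty 23)
  Row 3: Device N ($290.62, qty 32)
  Row 4: Tool Q ($55.96, qty 31)
  Row 5: Device M ($227.8, qty 15)
  Row 6: Device N ($290.62, qty 32) <-- DUPLICATE
  Row 7: Tool Q ($443.33, qty 34)
  Row 8: Tool Q ($443.33, qty 34) <-- DUPLICATE
  Row 9: Tool Q ($443.33, qty 34) <-- DUPLICATE

Duplicates found: 3
Unique records: 6

3 duplicates, 6 unique


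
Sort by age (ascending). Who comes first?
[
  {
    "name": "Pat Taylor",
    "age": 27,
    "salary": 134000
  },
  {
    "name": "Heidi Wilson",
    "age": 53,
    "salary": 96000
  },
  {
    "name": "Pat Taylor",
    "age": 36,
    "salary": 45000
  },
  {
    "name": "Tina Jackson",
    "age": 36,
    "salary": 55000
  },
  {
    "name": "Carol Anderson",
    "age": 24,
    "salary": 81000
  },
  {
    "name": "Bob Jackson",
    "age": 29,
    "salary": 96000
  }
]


Sort by: age (ascending)

Sorted order:
  1. Carol Anderson (age = 24)
  2. Pat Taylor (age = 27)
  3. Bob Jackson (age = 29)
  4. Pat Taylor (age = 36)
  5. Tina Jackson (age = 36)
  6. Heidi Wilson (age = 53)

First: Carol Anderson

Carol Anderson


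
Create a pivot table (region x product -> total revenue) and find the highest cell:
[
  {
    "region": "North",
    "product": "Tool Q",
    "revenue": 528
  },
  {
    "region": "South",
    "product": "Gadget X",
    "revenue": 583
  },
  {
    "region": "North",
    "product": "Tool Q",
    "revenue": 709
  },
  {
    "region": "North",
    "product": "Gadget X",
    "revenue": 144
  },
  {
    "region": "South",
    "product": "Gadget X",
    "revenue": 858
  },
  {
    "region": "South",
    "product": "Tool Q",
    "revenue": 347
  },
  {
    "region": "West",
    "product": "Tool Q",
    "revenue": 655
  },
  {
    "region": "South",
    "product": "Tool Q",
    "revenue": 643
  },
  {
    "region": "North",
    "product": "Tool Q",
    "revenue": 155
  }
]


Pivot: region (rows) x product (columns) -> total revenue

     Gadget X      Tool Q      
North          144          1392  
South         1441           990  
West             0           655  

Highest: South / Gadget X = $1441

South / Gadget X = $1441


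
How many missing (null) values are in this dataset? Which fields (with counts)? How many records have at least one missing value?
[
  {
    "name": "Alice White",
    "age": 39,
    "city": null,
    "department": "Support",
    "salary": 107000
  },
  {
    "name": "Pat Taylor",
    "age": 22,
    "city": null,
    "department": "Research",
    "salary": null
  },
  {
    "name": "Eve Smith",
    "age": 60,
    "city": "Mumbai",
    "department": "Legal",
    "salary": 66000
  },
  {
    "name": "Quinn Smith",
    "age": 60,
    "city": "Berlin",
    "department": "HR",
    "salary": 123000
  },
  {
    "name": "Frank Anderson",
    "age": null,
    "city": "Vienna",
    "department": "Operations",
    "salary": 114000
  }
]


Checking for missing (null) values in 5 records:

  Alice White: city
  Pat Taylor: city, salary
  Eve Smith: complete
  Quinn Smith: complete
  Frank Anderson: age

Per field:
  name: 0 missing
  age: 1 missing
  city: 2 missing
  department: 0 missing
  salary: 1 missing

Total missing values: 4
Records with any missing: 3

4 missing values (age: 1, city: 2, salary: 1); 3 incomplete records


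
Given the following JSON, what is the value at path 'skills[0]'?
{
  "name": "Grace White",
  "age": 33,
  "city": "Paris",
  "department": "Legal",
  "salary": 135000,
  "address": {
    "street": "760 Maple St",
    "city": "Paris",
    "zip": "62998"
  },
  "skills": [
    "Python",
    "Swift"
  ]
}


Query: skills[0]
Path: skills -> first element
Value: Python

Python


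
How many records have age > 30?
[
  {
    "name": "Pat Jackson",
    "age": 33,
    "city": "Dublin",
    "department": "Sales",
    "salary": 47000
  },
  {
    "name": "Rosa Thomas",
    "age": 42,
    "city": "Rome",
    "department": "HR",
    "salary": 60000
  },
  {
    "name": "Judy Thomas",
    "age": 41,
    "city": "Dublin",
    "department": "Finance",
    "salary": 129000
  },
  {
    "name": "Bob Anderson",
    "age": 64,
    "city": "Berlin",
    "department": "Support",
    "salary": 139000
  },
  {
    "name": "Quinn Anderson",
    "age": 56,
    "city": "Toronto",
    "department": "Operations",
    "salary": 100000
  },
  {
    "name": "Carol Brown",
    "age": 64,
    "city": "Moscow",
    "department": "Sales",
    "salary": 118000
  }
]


Data: 6 records
Condition: age > 30

Checking each record:
  Pat Jackson: 33 MATCH
  Rosa Thomas: 42 MATCH
  Judy Thomas: 41 MATCH
  Bob Anderson: 64 MATCH
  Quinn Anderson: 56 MATCH
  Carol Brown: 64 MATCH

Count: 6

6


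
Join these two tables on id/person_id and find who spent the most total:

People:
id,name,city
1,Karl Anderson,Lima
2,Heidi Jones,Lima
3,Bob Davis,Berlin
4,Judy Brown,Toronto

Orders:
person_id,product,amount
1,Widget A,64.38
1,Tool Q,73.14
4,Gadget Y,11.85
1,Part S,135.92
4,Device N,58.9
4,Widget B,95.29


Join on: people.id = orders.person_id

Joined rows:
  Karl Anderson (Lima) bought Widget A for $64.38
  Karl Anderson (Lima) bought Tool Q for $73.14
  Judy Brown (Toronto) bought Gadget Y for $11.85
  Karl Anderson (Lima) bought Part S for $135.92
  Judy Brown (Toronto) bought Device N for $58.9
  Judy Brown (Toronto) bought Widget B for $95.29

Total per person:
  Karl Anderson: $273.44
  Judy Brown: $166.04

Top spender: Karl Anderson ($273.44)

Karl Anderson ($273.44)


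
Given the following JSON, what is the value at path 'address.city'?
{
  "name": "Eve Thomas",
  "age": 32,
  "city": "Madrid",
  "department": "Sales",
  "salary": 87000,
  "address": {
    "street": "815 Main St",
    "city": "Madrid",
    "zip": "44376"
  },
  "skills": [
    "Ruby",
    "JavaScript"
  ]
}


Query: address.city
Path: address -> city
Value: Madrid

Madrid


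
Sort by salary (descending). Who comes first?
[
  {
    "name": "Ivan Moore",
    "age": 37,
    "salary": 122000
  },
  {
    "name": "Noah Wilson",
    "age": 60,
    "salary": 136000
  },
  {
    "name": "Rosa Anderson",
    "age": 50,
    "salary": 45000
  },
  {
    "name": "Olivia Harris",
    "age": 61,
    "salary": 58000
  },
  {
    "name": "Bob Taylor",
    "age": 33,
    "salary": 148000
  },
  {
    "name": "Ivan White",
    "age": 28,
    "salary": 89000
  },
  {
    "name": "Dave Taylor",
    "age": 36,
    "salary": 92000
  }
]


Sort by: salary (descending)

Sorted order:
  1. Bob Taylor (salary = 148000)
  2. Noah Wilson (salary = 136000)
  3. Ivan Moore (salary = 122000)
  4. Dave Taylor (salary = 92000)
  5. Ivan White (salary = 89000)
  6. Olivia Harris (salary = 58000)
  7. Rosa Anderson (salary = 45000)

First: Bob Taylor

Bob Taylor


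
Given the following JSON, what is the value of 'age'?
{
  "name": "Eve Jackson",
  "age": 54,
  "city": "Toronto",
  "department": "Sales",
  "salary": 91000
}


Looking up field 'age'
Value: 54

54


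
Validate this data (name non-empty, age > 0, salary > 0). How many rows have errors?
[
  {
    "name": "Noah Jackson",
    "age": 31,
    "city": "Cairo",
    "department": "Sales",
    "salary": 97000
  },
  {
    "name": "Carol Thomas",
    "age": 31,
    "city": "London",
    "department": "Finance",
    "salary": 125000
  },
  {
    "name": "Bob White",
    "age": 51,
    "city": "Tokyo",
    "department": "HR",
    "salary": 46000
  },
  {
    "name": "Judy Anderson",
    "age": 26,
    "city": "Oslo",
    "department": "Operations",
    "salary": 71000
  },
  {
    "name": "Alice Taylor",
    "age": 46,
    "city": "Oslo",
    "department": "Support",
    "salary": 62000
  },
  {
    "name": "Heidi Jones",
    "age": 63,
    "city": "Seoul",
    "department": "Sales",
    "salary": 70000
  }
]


Validating 6 records:
Rules: name non-empty, age > 0, salary > 0

  Row 1 (Noah Jackson): OK
  Row 2 (Carol Thomas): OK
  Row 3 (Bob White): OK
  Row 4 (Judy Anderson): OK
  Row 5 (Alice Taylor): OK
  Row 6 (Heidi Jones): OK

Total errors: 0

0 errors


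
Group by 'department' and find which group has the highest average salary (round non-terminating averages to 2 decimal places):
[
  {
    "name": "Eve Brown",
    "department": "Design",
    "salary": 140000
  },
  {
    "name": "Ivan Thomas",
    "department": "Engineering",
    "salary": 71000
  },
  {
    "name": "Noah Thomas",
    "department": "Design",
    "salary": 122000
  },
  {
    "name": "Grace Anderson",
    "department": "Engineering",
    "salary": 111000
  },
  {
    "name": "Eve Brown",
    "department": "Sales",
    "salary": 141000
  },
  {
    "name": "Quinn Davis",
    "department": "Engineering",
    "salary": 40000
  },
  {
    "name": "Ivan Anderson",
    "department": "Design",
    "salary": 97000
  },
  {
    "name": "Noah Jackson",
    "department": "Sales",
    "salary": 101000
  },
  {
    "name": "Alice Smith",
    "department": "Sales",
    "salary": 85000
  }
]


Group by: department

Groups:
  Design: 3 people, avg salary = 359000/3 ≈ $119666.67
  Engineering: 3 people, avg salary = 222000/3 = $74000
  Sales: 3 people, avg salary = 327000/3 = $109000

Highest average salary: Design (≈$119666.67)

Design (≈$119666.67)


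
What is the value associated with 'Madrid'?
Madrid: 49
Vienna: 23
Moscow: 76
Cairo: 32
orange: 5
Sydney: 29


Looking up key 'Madrid'
Value: 49

49


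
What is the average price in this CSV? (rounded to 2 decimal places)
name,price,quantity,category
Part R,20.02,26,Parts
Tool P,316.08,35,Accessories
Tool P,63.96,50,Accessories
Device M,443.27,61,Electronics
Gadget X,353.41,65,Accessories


Computing average price:
Values: [20.02, 316.08, 63.96, 443.27, 353.41]
Sum = 1196.74
Count = 5
Average = 1196.74/5 = 239.348 exactly -> 239.35 (rounded half-up to 2 decimal places)

239.35


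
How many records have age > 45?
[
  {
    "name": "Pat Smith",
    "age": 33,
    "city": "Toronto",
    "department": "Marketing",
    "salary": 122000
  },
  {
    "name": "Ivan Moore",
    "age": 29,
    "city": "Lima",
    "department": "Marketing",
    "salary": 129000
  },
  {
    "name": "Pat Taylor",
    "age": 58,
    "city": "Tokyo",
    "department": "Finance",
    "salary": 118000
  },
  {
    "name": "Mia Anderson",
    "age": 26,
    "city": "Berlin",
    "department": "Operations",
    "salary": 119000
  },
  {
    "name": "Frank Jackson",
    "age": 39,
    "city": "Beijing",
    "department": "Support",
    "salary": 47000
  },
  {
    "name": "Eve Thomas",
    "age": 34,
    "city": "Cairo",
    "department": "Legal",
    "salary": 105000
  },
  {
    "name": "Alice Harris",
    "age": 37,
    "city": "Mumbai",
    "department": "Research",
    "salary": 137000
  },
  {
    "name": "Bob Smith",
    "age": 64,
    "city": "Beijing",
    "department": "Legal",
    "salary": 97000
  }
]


Data: 8 records
Condition: age > 45

Checking each record:
  Pat Smith: 33
  Ivan Moore: 29
  Pat Taylor: 58 MATCH
  Mia Anderson: 26
  Frank Jackson: 39
  Eve Thomas: 34
  Alice Harris: 37
  Bob Smith: 64 MATCH

Count: 2

2


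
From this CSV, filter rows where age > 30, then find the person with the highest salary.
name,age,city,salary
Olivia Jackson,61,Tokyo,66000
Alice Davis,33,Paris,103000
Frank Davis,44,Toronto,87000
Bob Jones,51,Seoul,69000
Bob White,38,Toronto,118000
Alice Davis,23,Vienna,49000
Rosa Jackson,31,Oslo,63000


Filter: age > 30
Sort by: salary (descending)

Filtered records (6):
  Bob White, age 38, salary $118000
  Alice Davis, age 33, salary $103000
  Frank Davis, age 44, salary $87000
  Bob Jones, age 51, salary $69000
  Olivia Jackson, age 61, salary $66000
  Rosa Jackson, age 31, salary $63000

Highest salary: Bob White ($118000)

Bob White


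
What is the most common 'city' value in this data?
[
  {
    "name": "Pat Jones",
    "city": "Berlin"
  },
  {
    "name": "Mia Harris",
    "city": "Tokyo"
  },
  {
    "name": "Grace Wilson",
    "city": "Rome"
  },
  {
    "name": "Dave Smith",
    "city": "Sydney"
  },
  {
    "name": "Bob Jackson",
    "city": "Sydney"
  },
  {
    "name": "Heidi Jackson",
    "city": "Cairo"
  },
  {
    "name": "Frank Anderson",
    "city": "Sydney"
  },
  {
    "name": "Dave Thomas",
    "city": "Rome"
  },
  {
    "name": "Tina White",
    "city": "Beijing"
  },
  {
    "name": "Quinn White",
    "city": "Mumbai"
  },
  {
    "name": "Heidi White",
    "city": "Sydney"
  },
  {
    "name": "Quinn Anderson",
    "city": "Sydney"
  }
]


Counting 'city' values across 12 records:

  Sydney: 5 #####
  Rome: 2 ##
  Berlin: 1 #
  Tokyo: 1 #
  Cairo: 1 #
  Beijing: 1 #
  Mumbai: 1 #

Most common: Sydney (5 times)

Sydney (5 times)


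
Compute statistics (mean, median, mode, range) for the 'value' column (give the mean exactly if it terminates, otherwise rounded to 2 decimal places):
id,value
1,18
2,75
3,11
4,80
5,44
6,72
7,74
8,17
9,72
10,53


Data: [18, 75, 11, 80, 44, 72, 74, 17, 72, 53]
Count: 10
Sum: 516
Mean: 516/10 = 51.6
Sorted: [11, 17, 18, 44, 53, 72, 72, 74, 75, 80]
Median: 62.5
Mode: 72 (2 times)
Range: 80 - 11 = 69
Min: 11, Max: 80

mean=51.6, median=62.5, mode=72, range=69


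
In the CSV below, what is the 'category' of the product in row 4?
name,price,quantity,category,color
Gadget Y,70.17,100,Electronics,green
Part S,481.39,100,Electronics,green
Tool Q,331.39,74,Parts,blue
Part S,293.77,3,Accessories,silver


Query: Row 4 ('Part S'), column 'category'
Value: Accessories

Accessories


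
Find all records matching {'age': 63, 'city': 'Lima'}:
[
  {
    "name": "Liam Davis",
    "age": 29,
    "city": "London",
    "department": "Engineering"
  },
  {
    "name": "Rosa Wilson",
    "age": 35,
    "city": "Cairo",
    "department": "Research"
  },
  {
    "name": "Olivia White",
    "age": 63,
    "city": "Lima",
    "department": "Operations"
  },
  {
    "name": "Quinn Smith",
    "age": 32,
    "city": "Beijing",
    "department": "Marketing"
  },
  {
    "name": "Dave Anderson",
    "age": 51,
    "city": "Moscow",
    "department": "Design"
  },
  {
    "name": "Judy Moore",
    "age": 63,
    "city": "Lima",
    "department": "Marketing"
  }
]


Search criteria: {'age': 63, 'city': 'Lima'}

Checking 6 records:
  Liam Davis: {age: 29, city: London}
  Rosa Wilson: {age: 35, city: Cairo}
  Olivia White: {age: 63, city: Lima} <-- MATCH
  Quinn Smith: {age: 32, city: Beijing}
  Dave Anderson: {age: 51, city: Moscow}
  Judy Moore: {age: 63, city: Lima} <-- MATCH

Matches: ["Olivia White", "Judy Moore"]

["Olivia White", "Judy Moore"]


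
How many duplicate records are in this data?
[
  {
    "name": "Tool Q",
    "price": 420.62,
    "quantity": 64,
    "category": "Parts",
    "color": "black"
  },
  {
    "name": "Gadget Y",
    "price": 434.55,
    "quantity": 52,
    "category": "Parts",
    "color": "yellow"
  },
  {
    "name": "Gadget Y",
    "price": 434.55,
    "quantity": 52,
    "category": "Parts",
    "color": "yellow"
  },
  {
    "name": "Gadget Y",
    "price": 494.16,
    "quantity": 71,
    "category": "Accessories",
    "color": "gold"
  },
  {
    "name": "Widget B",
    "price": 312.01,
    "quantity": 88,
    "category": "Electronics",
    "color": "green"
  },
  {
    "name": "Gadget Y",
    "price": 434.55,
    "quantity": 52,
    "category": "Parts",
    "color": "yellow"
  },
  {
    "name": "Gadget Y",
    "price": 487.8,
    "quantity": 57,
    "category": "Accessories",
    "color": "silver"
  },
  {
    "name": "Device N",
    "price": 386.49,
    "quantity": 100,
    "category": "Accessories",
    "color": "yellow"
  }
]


Checking 8 records for duplicates:

  Row 1: Tool Q ($420.62, qty 64)
  Row 2: Gadget Y ($434.55, qty 52)
  Row 3: Gadget Y ($434.55, qty 52) <-- DUPLICATE
  Row 4: Gadget Y ($494.16, qty 71)
  Row 5: Widget B ($312.01, qty 88)
  Row 6: Gadget Y ($434.55, qty 52) <-- DUPLICATE
  Row 7: Gadget Y ($487.8, qty 57)
  Row 8: Device N ($386.49, qty 100)

Duplicates found: 2
Unique records: 6

2 duplicates, 6 unique


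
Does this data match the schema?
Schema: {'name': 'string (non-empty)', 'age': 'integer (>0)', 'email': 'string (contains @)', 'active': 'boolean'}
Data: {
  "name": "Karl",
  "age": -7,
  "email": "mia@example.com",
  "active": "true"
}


Validating each field against schema:
  name: OK (non-empty string)
  age: FAIL (-7 is not > 0)
  email: OK (string with @)
  active: FAIL ("true" is not a boolean)

Result: INVALID (2 errors: age, active)

INVALID (2 errors: age, active)


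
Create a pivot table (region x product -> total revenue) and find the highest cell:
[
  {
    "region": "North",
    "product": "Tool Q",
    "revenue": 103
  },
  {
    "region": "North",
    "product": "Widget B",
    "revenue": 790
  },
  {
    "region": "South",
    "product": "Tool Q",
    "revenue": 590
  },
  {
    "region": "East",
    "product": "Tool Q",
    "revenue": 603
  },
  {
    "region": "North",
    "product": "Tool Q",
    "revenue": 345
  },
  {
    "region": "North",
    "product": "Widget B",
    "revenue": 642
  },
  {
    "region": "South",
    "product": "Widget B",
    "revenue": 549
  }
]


Pivot: region (rows) x product (columns) -> total revenue

     Tool Q        Widget B    
East           603             0  
North          448          1432  
South          590           549  

Highest: North / Widget B = $1432

North / Widget B = $1432


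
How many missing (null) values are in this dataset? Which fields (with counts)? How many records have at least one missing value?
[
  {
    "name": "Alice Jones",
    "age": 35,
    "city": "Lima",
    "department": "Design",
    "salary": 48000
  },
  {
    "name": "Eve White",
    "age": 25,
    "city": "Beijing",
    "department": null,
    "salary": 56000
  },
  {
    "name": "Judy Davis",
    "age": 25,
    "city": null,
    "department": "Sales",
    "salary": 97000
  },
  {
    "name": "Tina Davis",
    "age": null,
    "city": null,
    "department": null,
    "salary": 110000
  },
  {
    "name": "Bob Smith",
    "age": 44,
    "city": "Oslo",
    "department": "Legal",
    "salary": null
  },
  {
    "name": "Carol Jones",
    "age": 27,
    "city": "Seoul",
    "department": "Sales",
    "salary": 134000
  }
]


Checking for missing (null) values in 6 records:

  Alice Jones: complete
  Eve White: department
  Judy Davis: city
  Tina Davis: age, city, department
  Bob Smith: salary
  Carol Jones: complete

Per field:
  name: 0 missing
  age: 1 missing
  city: 2 missing
  department: 2 missing
  salary: 1 missing

Total missing values: 6
Records with any missing: 4

6 missing values (age: 1, city: 2, department: 2, salary: 1); 4 incomplete records


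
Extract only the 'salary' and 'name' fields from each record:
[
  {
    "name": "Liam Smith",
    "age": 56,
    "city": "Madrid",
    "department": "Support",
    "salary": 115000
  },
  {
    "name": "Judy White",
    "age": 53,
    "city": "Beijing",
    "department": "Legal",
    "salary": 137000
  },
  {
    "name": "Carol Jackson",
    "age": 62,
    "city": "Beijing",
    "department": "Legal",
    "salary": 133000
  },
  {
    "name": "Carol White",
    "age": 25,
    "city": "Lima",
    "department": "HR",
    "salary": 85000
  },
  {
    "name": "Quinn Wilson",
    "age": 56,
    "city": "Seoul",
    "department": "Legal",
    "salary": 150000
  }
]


Original: 5 records with fields: name, age, city, department, salary
Keep: ['salary', 'name']
Drop: ['age', 'city', 'department']
Result: 5 records, 2 fields each

[
  {
    "salary": 115000,
    "name": "Liam Smith"
  },
  {
    "salary": 137000,
    "name": "Judy White"
  },
  {
    "salary": 133000,
    "name": "Carol Jackson"
  },
  {
    "salary": 85000,
    "name": "Carol White"
  },
  {
    "salary": 150000,
    "name": "Quinn Wilson"
  }
]


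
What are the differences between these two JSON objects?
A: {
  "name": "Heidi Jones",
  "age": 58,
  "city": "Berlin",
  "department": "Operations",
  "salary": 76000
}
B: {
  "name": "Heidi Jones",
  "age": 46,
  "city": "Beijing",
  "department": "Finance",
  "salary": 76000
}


Comparing each field (in key order):
  name: same
  age: DIFFERENT
  city: DIFFERENT
  department: DIFFERENT
  salary: same
Differences:
  age: 58 -> 46
  city: Berlin -> Beijing
  department: Operations -> Finance

3 field(s) changed

3 changes: age, city, department


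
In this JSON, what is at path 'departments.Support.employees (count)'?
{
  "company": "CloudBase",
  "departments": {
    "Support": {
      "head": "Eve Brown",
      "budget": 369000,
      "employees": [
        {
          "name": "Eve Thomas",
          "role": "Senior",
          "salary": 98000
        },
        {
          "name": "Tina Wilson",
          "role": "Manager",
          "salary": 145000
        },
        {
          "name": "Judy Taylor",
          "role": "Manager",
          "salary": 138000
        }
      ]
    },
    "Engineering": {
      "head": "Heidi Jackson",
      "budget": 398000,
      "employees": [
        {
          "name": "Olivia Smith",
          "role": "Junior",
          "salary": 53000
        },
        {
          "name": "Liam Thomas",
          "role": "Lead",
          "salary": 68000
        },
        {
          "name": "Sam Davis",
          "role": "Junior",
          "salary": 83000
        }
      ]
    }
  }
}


Path: departments.Support.employees (count)

Navigate:
  -> departments
  -> Support
  -> employees (array, length 3)

3


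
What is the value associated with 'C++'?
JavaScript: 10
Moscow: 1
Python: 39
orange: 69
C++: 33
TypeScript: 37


Looking up key 'C++'
Value: 33

33


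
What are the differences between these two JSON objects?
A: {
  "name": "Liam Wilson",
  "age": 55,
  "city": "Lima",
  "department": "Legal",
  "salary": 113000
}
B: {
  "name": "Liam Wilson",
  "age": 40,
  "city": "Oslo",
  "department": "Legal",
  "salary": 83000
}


Comparing each field (in key order):
  name: same
  age: DIFFERENT
  city: DIFFERENT
  department: same
  salary: DIFFERENT
Differences:
  age: 55 -> 40
  city: Lima -> Oslo
  salary: 113000 -> 83000

3 field(s) changed

3 changes: age, city, salary


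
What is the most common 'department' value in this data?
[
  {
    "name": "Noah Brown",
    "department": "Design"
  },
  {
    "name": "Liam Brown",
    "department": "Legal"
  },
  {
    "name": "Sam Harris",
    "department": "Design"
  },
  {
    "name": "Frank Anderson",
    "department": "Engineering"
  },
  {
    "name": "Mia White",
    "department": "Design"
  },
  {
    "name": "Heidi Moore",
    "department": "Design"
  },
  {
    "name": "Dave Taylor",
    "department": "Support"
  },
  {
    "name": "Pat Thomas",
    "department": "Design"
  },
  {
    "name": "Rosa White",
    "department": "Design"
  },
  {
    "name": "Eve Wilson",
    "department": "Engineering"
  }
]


Counting 'department' values across 10 records:

  Design: 6 ######
  Engineering: 2 ##
  Legal: 1 #
  Support: 1 #

Most common: Design (6 times)

Design (6 times)


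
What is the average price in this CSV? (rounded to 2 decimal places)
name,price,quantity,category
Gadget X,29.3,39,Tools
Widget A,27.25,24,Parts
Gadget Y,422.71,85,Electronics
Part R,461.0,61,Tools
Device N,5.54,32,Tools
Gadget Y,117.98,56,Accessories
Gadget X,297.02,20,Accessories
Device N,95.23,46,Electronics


Computing average price:
Values: [29.3, 27.25, 422.71, 461.0, 5.54, 117.98, 297.02, 95.23]
Sum = 1456.03
Count = 8
Average = 1456.03/8 = 182.00375 exactly -> 182.00 (rounded half-up to 2 decimal places)

182.00


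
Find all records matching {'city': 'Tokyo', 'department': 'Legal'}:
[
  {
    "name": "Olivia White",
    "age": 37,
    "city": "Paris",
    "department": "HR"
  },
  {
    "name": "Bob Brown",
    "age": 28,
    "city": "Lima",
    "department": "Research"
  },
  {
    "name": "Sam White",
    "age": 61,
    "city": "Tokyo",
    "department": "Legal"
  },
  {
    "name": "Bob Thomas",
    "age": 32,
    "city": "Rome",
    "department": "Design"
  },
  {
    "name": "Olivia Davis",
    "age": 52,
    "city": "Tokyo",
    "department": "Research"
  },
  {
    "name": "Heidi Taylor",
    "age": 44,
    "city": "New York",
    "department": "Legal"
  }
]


Search criteria: {'city': 'Tokyo', 'department': 'Legal'}

Checking 6 records:
  Olivia White: {city: Paris, department: HR}
  Bob Brown: {city: Lima, department: Research}
  Sam White: {city: Tokyo, department: Legal} <-- MATCH
  Bob Thomas: {city: Rome, department: Design}
  Olivia Davis: {city: Tokyo, department: Research}
  Heidi Taylor: {city: New York, department: Legal}

Matches: ["Sam White"]

["Sam White"]


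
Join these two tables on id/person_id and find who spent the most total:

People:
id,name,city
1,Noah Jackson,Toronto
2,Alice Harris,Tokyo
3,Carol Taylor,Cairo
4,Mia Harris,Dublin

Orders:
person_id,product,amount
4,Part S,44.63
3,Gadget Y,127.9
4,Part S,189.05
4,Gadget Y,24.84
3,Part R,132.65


Join on: people.id = orders.person_id

Joined rows:
  Mia Harris (Dublin) bought Part S for $44.63
  Carol Taylor (Cairo) bought Gadget Y for $127.9
  Mia Harris (Dublin) bought Part S for $189.05
  Mia Harris (Dublin) bought Gadget Y for $24.84
  Carol Taylor (Cairo) bought Part R for $132.65

Total per person:
  Carol Taylor: $260.55
  Mia Harris: $258.52

Top spender: Carol Taylor ($260.55)

Carol Taylor ($260.55)


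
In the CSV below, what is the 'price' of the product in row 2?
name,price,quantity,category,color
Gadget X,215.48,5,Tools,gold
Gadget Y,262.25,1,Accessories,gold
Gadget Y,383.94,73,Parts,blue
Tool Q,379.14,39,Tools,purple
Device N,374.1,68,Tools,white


Query: Row 2 ('Gadget Y'), column 'price'
Value: 262.25

262.25


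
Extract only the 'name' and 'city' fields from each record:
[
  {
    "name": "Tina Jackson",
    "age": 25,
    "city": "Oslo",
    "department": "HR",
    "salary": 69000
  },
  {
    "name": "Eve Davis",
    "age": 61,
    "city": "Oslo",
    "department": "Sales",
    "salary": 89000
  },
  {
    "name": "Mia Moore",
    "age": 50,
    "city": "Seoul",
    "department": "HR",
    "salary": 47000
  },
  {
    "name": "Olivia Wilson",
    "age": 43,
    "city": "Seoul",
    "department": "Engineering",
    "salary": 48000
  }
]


Original: 4 records with fields: name, age, city, department, salary
Keep: ['name', 'city']
Drop: ['age', 'department', 'salary']
Result: 4 records, 2 fields each

[
  {
    "name": "Tina Jackson",
    "city": "Oslo"
  },
  {
    "name": "Eve Davis",
    "city": "Oslo"
  },
  {
    "name": "Mia Moore",
    "city": "Seoul"
  },
  {
    "name": "Olivia Wilson",
    "city": "Seoul"
  }
]


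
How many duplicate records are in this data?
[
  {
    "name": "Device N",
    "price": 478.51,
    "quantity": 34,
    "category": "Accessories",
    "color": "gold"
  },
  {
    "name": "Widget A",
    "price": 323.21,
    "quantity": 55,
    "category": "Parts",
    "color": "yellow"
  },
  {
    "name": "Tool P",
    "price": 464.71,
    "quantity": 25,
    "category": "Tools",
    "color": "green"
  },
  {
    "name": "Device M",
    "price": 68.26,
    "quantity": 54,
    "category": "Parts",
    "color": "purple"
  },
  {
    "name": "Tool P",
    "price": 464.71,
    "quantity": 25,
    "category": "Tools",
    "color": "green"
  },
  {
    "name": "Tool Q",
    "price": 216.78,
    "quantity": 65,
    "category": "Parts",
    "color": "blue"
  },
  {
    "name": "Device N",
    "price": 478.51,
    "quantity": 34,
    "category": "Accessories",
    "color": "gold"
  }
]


Checking 7 records for duplicates:

  Row 1: Device N ($478.51, qty 34)
  Row 2: Widget A ($323.21, qty 55)
  Row 3: Tool P ($464.71, qty 25)
  Row 4: Device M ($68.26, qty 54)
  Row 5: Tool P ($464.71, qty 25) <-- DUPLICATE
  Row 6: Tool Q ($216.78, qty 65)
  Row 7: Device N ($478.51, qty 34) <-- DUPLICATE

Duplicates found: 2
Unique records: 5

2 duplicates, 5 unique


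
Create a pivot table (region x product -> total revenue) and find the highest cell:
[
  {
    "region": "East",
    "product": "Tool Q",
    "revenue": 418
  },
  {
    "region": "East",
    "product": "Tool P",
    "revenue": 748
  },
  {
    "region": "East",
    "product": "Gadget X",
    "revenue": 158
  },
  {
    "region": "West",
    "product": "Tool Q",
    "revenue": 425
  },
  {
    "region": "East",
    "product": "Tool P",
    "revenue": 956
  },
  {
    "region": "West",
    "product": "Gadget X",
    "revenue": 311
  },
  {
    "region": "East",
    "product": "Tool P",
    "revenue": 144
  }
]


Pivot: region (rows) x product (columns) -> total revenue

     Gadget X      Tool P        Tool Q      
East           158          1848           418  
West           311             0           425  

Highest: East / Tool P = $1848

East / Tool P = $1848


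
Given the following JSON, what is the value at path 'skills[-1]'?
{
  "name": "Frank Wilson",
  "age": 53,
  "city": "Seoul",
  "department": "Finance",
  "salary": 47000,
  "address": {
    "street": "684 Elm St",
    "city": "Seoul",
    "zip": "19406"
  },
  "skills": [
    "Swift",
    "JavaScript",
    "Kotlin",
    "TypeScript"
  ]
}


Query: skills[-1]
Path: skills -> last element
Value: TypeScript

TypeScript


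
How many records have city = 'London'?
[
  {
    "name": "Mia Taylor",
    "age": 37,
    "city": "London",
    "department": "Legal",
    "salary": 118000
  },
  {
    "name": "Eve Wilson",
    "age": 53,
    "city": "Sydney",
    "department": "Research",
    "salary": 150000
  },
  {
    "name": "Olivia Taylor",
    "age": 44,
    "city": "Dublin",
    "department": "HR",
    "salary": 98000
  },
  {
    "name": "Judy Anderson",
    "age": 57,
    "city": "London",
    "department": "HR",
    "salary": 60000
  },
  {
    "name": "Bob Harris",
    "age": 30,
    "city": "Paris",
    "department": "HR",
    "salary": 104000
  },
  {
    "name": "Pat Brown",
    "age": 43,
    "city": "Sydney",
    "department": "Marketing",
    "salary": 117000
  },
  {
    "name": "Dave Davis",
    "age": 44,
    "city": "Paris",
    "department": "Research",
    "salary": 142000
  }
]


Data: 7 records
Condition: city = 'London'

Checking each record:
  Mia Taylor: London MATCH
  Eve Wilson: Sydney
  Olivia Taylor: Dublin
  Judy Anderson: London MATCH
  Bob Harris: Paris
  Pat Brown: Sydney
  Dave Davis: Paris

Count: 2

2


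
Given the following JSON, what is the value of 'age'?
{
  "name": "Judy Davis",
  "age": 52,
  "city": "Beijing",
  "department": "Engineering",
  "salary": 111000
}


Looking up field 'age'
Value: 52

52


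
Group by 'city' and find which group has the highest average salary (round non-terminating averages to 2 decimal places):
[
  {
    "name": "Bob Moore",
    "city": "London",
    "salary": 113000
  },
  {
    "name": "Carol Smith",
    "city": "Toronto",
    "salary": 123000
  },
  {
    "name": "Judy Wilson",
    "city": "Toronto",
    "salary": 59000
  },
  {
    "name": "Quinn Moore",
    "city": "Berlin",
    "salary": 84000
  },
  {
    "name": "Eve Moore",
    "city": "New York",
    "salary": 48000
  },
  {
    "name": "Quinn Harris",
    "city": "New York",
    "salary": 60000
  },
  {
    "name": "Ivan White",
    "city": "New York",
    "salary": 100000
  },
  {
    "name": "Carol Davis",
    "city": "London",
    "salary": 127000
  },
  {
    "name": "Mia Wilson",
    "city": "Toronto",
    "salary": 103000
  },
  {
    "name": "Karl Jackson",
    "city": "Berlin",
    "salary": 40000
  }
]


Group by: city

Groups:
  Berlin: 2 people, avg salary = 124000/2 = $62000
  London: 2 people, avg salary = 240000/2 = $120000
  New York: 3 people, avg salary = 208000/3 ≈ $69333.33
  Toronto: 3 people, avg salary = 285000/3 = $95000

Highest average salary: London ($120000)

London ($120000)


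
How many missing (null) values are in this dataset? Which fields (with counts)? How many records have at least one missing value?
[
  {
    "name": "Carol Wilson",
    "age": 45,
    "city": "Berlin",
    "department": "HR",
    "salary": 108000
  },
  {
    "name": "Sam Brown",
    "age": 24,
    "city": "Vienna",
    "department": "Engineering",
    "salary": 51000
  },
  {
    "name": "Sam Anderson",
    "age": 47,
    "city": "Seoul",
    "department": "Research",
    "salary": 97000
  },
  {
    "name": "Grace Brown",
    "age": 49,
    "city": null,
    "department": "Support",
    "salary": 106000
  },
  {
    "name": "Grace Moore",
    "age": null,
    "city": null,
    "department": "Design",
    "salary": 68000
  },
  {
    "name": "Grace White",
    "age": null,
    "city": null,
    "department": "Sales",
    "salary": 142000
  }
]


Checking for missing (null) values in 6 records:

  Carol Wilson: complete
  Sam Brown: complete
  Sam Anderson: complete
  Grace Brown: city
  Grace Moore: age, city
  Grace White: age, city

Per field:
  name: 0 missing
  age: 2 missing
  city: 3 missing
  department: 0 missing
  salary: 0 missing

Total missing values: 5
Records with any missing: 3

5 missing values (age: 2, city: 3); 3 incomplete records


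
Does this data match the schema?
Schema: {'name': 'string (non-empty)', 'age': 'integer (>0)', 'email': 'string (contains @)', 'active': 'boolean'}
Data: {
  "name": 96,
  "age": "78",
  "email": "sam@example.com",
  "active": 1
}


Validating each field against schema:
  name: FAIL (96 is not a string)
  age: FAIL ("78" is not an integer)
  email: OK (string with @)
  active: FAIL (1 is not a boolean)

Result: INVALID (3 errors: name, age, active)

INVALID (3 errors: name, age, active)


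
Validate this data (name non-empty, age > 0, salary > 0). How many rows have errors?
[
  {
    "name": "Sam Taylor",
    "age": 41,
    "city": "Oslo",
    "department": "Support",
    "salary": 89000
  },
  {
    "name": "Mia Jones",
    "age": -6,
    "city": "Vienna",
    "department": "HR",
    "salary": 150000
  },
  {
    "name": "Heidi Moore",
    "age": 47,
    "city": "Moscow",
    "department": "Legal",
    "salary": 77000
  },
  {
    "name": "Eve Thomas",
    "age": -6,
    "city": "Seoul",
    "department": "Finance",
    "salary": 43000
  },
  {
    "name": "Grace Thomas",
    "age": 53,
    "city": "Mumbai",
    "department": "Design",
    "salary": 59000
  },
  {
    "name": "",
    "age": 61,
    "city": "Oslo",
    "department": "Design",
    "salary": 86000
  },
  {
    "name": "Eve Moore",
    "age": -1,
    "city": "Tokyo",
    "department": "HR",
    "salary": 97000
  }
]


Validating 7 records:
Rules: name non-empty, age > 0, salary > 0

  Row 1 (Sam Taylor): OK
  Row 2 (Mia Jones): negative age: -6
  Row 3 (Heidi Moore): OK
  Row 4 (Eve Thomas): negative age: -6
  Row 5 (Grace Thomas): OK
  Row 6 (???): empty name
  Row 7 (Eve Moore): negative age: -1

Total errors: 4

4 errors


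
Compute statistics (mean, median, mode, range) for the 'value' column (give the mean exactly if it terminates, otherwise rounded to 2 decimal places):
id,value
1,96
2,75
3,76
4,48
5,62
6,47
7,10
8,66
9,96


Data: [96, 75, 76, 48, 62, 47, 10, 66, 96]
Count: 9
Sum: 576
Mean: 576/9 = 64
Sorted: [10, 47, 48, 62, 66, 75, 76, 96, 96]
Median: 66.0
Mode: 96 (2 times)
Range: 96 - 10 = 86
Min: 10, Max: 96

mean=64, median=66.0, mode=96, range=86


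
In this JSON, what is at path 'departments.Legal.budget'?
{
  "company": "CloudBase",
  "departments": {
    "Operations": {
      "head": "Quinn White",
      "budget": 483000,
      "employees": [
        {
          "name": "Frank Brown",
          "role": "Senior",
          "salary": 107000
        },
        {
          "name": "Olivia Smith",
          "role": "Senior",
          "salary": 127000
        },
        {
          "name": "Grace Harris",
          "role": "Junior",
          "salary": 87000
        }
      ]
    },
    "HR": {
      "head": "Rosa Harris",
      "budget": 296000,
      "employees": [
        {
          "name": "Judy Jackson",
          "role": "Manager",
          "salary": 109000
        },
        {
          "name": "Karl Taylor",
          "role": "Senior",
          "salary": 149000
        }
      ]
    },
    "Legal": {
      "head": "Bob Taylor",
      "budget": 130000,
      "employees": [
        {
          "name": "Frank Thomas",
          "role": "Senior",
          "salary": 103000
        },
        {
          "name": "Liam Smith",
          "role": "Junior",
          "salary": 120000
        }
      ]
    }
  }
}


Path: departments.Legal.budget

Navigate:
  -> departments
  -> Legal
  -> budget = 130000

130000


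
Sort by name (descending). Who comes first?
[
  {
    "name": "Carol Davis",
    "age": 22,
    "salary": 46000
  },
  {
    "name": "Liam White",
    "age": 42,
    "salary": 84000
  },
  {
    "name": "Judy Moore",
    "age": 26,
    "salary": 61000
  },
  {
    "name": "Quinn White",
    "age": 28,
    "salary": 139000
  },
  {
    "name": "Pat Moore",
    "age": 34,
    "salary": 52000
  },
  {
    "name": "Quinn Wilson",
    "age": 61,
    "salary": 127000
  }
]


Sort by: name (descending)

Sorted order:
  1. Quinn Wilson (name = Quinn Wilson)
  2. Quinn White (name = Quinn White)
  3. Pat Moore (name = Pat Moore)
  4. Liam White (name = Liam White)
  5. Judy Moore (name = Judy Moore)
  6. Carol Davis (name = Carol Davis)

First: Quinn Wilson

Quinn Wilson


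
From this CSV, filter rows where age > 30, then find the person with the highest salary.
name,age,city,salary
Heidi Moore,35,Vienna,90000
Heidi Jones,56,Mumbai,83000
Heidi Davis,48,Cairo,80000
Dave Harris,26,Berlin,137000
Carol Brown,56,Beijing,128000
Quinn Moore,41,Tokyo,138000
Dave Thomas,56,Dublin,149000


Filter: age > 30
Sort by: salary (descending)

Filtered records (6):
  Dave Thomas, age 56, salary $149000
  Quinn Moore, age 41, salary $138000
  Carol Brown, age 56, salary $128000
  Heidi Moore, age 35, salary $90000
  Heidi Jones, age 56, salary $83000
  Heidi Davis, age 48, salary $80000

Highest salary: Dave Thomas ($149000)

Dave Thomas


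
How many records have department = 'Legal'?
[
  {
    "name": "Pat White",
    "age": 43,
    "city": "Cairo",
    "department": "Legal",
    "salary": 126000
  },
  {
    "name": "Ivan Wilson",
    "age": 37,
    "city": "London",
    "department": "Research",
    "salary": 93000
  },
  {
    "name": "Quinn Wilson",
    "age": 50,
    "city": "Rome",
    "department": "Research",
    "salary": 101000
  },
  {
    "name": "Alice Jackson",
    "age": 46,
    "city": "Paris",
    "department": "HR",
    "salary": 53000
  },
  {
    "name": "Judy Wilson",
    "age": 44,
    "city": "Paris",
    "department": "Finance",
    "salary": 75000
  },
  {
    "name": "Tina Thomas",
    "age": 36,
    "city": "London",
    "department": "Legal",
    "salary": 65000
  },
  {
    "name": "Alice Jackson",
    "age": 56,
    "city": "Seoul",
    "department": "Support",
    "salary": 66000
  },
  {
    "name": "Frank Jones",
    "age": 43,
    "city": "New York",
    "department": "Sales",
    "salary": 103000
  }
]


Data: 8 records
Condition: department = 'Legal'

Checking each record:
  Pat White: Legal MATCH
  Ivan Wilson: Research
  Quinn Wilson: Research
  Alice Jackson: HR
  Judy Wilson: Finance
  Tina Thomas: Legal MATCH
  Alice Jackson: Support
  Frank Jones: Sales

Count: 2

2
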